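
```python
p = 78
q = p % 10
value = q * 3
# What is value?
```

Trace (tracking value):
p = 78  # -> p = 78
q = p % 10  # -> q = 8
value = q * 3  # -> value = 24

Answer: 24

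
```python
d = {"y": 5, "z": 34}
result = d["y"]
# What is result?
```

Answer: 5

Derivation:
Trace (tracking result):
d = {'y': 5, 'z': 34}  # -> d = {'y': 5, 'z': 34}
result = d['y']  # -> result = 5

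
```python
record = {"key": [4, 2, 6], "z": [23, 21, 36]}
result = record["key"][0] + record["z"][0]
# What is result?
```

Trace (tracking result):
record = {'key': [4, 2, 6], 'z': [23, 21, 36]}  # -> record = {'key': [4, 2, 6], 'z': [23, 21, 36]}
result = record['key'][0] + record['z'][0]  # -> result = 27

Answer: 27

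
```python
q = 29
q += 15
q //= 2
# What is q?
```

Trace (tracking q):
q = 29  # -> q = 29
q += 15  # -> q = 44
q //= 2  # -> q = 22

Answer: 22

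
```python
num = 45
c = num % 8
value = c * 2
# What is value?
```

Answer: 10

Derivation:
Trace (tracking value):
num = 45  # -> num = 45
c = num % 8  # -> c = 5
value = c * 2  # -> value = 10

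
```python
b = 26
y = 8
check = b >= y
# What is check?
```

Trace (tracking check):
b = 26  # -> b = 26
y = 8  # -> y = 8
check = b >= y  # -> check = True

Answer: True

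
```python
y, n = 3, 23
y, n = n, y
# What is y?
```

Trace (tracking y):
y, n = (3, 23)  # -> y = 3, n = 23
y, n = (n, y)  # -> y = 23, n = 3

Answer: 23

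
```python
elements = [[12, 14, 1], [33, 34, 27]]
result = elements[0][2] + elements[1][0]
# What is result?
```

Answer: 34

Derivation:
Trace (tracking result):
elements = [[12, 14, 1], [33, 34, 27]]  # -> elements = [[12, 14, 1], [33, 34, 27]]
result = elements[0][2] + elements[1][0]  # -> result = 34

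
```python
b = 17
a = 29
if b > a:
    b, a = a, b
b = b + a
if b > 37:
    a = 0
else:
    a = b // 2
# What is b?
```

Trace (tracking b):
b = 17  # -> b = 17
a = 29  # -> a = 29
if b > a:  # condition is False
b = b + a  # -> b = 46
if b > 37:  # condition is True
    a = 0  # -> a = 0

Answer: 46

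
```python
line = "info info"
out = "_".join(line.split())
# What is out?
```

Answer: 'info_info'

Derivation:
Trace (tracking out):
line = 'info info'  # -> line = 'info info'
out = '_'.join(line.split())  # -> out = 'info_info'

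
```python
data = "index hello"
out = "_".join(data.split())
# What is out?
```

Trace (tracking out):
data = 'index hello'  # -> data = 'index hello'
out = '_'.join(data.split())  # -> out = 'index_hello'

Answer: 'index_hello'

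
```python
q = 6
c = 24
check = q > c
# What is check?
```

Trace (tracking check):
q = 6  # -> q = 6
c = 24  # -> c = 24
check = q > c  # -> check = False

Answer: False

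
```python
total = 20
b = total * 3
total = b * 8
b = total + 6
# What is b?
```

Answer: 486

Derivation:
Trace (tracking b):
total = 20  # -> total = 20
b = total * 3  # -> b = 60
total = b * 8  # -> total = 480
b = total + 6  # -> b = 486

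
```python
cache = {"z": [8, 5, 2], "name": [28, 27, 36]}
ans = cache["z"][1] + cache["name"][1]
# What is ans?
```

Answer: 32

Derivation:
Trace (tracking ans):
cache = {'z': [8, 5, 2], 'name': [28, 27, 36]}  # -> cache = {'z': [8, 5, 2], 'name': [28, 27, 36]}
ans = cache['z'][1] + cache['name'][1]  # -> ans = 32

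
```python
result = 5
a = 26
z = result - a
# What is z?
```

Trace (tracking z):
result = 5  # -> result = 5
a = 26  # -> a = 26
z = result - a  # -> z = -21

Answer: -21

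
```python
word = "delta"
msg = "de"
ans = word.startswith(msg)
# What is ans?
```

Answer: True

Derivation:
Trace (tracking ans):
word = 'delta'  # -> word = 'delta'
msg = 'de'  # -> msg = 'de'
ans = word.startswith(msg)  # -> ans = True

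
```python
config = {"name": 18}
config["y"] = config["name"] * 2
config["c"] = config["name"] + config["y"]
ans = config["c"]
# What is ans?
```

Answer: 54

Derivation:
Trace (tracking ans):
config = {'name': 18}  # -> config = {'name': 18}
config['y'] = config['name'] * 2  # -> config = {'name': 18, 'y': 36}
config['c'] = config['name'] + config['y']  # -> config = {'name': 18, 'y': 36, 'c': 54}
ans = config['c']  # -> ans = 54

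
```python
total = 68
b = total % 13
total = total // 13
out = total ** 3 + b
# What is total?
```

Answer: 5

Derivation:
Trace (tracking total):
total = 68  # -> total = 68
b = total % 13  # -> b = 3
total = total // 13  # -> total = 5
out = total ** 3 + b  # -> out = 128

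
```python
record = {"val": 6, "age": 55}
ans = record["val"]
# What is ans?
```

Answer: 6

Derivation:
Trace (tracking ans):
record = {'val': 6, 'age': 55}  # -> record = {'val': 6, 'age': 55}
ans = record['val']  # -> ans = 6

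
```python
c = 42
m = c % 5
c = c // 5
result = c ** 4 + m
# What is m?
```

Trace (tracking m):
c = 42  # -> c = 42
m = c % 5  # -> m = 2
c = c // 5  # -> c = 8
result = c ** 4 + m  # -> result = 4098

Answer: 2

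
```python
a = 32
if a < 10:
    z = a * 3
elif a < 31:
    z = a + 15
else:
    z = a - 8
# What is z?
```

Trace (tracking z):
a = 32  # -> a = 32
if a < 10:  # condition is False
elif a < 31:  # condition is False
else:
    z = a - 8  # -> z = 24

Answer: 24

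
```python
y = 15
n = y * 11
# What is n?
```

Answer: 165

Derivation:
Trace (tracking n):
y = 15  # -> y = 15
n = y * 11  # -> n = 165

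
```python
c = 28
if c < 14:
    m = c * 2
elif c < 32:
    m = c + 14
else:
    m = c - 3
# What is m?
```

Answer: 42

Derivation:
Trace (tracking m):
c = 28  # -> c = 28
if c < 14:  # condition is False
elif c < 32:  # condition is True
    m = c + 14  # -> m = 42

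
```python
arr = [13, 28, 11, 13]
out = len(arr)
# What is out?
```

Answer: 4

Derivation:
Trace (tracking out):
arr = [13, 28, 11, 13]  # -> arr = [13, 28, 11, 13]
out = len(arr)  # -> out = 4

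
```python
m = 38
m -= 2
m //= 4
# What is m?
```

Trace (tracking m):
m = 38  # -> m = 38
m -= 2  # -> m = 36
m //= 4  # -> m = 9

Answer: 9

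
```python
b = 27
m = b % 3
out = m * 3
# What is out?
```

Trace (tracking out):
b = 27  # -> b = 27
m = b % 3  # -> m = 0
out = m * 3  # -> out = 0

Answer: 0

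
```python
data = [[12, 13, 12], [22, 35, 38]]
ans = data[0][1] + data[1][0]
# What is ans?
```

Answer: 35

Derivation:
Trace (tracking ans):
data = [[12, 13, 12], [22, 35, 38]]  # -> data = [[12, 13, 12], [22, 35, 38]]
ans = data[0][1] + data[1][0]  # -> ans = 35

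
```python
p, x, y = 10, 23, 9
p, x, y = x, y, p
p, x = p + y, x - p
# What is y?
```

Trace (tracking y):
p, x, y = (10, 23, 9)  # -> p = 10, x = 23, y = 9
p, x, y = (x, y, p)  # -> p = 23, x = 9, y = 10
p, x = (p + y, x - p)  # -> p = 33, x = -14

Answer: 10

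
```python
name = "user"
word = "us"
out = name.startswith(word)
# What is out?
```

Answer: True

Derivation:
Trace (tracking out):
name = 'user'  # -> name = 'user'
word = 'us'  # -> word = 'us'
out = name.startswith(word)  # -> out = True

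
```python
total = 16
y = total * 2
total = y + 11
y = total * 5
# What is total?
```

Trace (tracking total):
total = 16  # -> total = 16
y = total * 2  # -> y = 32
total = y + 11  # -> total = 43
y = total * 5  # -> y = 215

Answer: 43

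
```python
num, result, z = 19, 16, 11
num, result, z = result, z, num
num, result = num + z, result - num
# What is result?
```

Answer: -5

Derivation:
Trace (tracking result):
num, result, z = (19, 16, 11)  # -> num = 19, result = 16, z = 11
num, result, z = (result, z, num)  # -> num = 16, result = 11, z = 19
num, result = (num + z, result - num)  # -> num = 35, result = -5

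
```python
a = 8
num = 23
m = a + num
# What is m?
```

Trace (tracking m):
a = 8  # -> a = 8
num = 23  # -> num = 23
m = a + num  # -> m = 31

Answer: 31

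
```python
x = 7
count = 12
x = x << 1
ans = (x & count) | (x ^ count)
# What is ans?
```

Trace (tracking ans):
x = 7  # -> x = 7
count = 12  # -> count = 12
x = x << 1  # -> x = 14
ans = x & count | x ^ count  # -> ans = 14

Answer: 14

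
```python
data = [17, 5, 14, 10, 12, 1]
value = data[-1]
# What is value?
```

Trace (tracking value):
data = [17, 5, 14, 10, 12, 1]  # -> data = [17, 5, 14, 10, 12, 1]
value = data[-1]  # -> value = 1

Answer: 1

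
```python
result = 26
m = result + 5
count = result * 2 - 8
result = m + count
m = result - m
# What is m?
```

Answer: 44

Derivation:
Trace (tracking m):
result = 26  # -> result = 26
m = result + 5  # -> m = 31
count = result * 2 - 8  # -> count = 44
result = m + count  # -> result = 75
m = result - m  # -> m = 44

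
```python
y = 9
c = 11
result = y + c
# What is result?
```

Trace (tracking result):
y = 9  # -> y = 9
c = 11  # -> c = 11
result = y + c  # -> result = 20

Answer: 20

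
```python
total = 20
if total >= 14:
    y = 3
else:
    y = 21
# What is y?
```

Trace (tracking y):
total = 20  # -> total = 20
if total >= 14:  # condition is True
    y = 3  # -> y = 3

Answer: 3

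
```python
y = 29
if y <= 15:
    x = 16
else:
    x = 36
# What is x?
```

Answer: 36

Derivation:
Trace (tracking x):
y = 29  # -> y = 29
if y <= 15:  # condition is False
else:
    x = 36  # -> x = 36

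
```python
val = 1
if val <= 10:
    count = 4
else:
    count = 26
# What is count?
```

Answer: 4

Derivation:
Trace (tracking count):
val = 1  # -> val = 1
if val <= 10:  # condition is True
    count = 4  # -> count = 4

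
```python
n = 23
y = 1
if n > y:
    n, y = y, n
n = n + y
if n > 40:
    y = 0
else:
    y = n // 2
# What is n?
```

Trace (tracking n):
n = 23  # -> n = 23
y = 1  # -> y = 1
if n > y:  # condition is True
    n, y = (y, n)  # -> n = 1, y = 23
n = n + y  # -> n = 24
if n > 40:  # condition is False
else:
    y = n // 2  # -> y = 12

Answer: 24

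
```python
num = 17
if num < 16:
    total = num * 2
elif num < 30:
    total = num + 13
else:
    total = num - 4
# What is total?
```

Answer: 30

Derivation:
Trace (tracking total):
num = 17  # -> num = 17
if num < 16:  # condition is False
elif num < 30:  # condition is True
    total = num + 13  # -> total = 30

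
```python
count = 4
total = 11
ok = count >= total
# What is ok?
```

Trace (tracking ok):
count = 4  # -> count = 4
total = 11  # -> total = 11
ok = count >= total  # -> ok = False

Answer: False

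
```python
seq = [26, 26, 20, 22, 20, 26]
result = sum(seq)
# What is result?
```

Answer: 140

Derivation:
Trace (tracking result):
seq = [26, 26, 20, 22, 20, 26]  # -> seq = [26, 26, 20, 22, 20, 26]
result = sum(seq)  # -> result = 140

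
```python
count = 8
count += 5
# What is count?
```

Answer: 13

Derivation:
Trace (tracking count):
count = 8  # -> count = 8
count += 5  # -> count = 13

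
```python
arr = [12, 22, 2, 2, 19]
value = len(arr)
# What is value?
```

Answer: 5

Derivation:
Trace (tracking value):
arr = [12, 22, 2, 2, 19]  # -> arr = [12, 22, 2, 2, 19]
value = len(arr)  # -> value = 5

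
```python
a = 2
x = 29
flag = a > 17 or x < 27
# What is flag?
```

Answer: False

Derivation:
Trace (tracking flag):
a = 2  # -> a = 2
x = 29  # -> x = 29
flag = a > 17 or x < 27  # -> flag = False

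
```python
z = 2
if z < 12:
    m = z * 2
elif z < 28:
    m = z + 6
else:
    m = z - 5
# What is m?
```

Trace (tracking m):
z = 2  # -> z = 2
if z < 12:  # condition is True
    m = z * 2  # -> m = 4

Answer: 4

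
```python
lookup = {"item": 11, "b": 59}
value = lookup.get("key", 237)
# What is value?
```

Answer: 237

Derivation:
Trace (tracking value):
lookup = {'item': 11, 'b': 59}  # -> lookup = {'item': 11, 'b': 59}
value = lookup.get('key', 237)  # -> value = 237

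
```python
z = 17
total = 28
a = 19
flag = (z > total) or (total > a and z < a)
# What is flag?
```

Answer: True

Derivation:
Trace (tracking flag):
z = 17  # -> z = 17
total = 28  # -> total = 28
a = 19  # -> a = 19
flag = z > total or (total > a and z < a)  # -> flag = True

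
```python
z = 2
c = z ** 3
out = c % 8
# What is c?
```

Trace (tracking c):
z = 2  # -> z = 2
c = z ** 3  # -> c = 8
out = c % 8  # -> out = 0

Answer: 8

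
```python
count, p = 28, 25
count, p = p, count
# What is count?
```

Answer: 25

Derivation:
Trace (tracking count):
count, p = (28, 25)  # -> count = 28, p = 25
count, p = (p, count)  # -> count = 25, p = 28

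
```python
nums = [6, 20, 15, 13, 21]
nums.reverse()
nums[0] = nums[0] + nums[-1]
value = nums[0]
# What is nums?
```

Answer: [27, 13, 15, 20, 6]

Derivation:
Trace (tracking nums):
nums = [6, 20, 15, 13, 21]  # -> nums = [6, 20, 15, 13, 21]
nums.reverse()  # -> nums = [21, 13, 15, 20, 6]
nums[0] = nums[0] + nums[-1]  # -> nums = [27, 13, 15, 20, 6]
value = nums[0]  # -> value = 27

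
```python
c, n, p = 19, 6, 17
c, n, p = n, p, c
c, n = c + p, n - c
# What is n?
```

Answer: 11

Derivation:
Trace (tracking n):
c, n, p = (19, 6, 17)  # -> c = 19, n = 6, p = 17
c, n, p = (n, p, c)  # -> c = 6, n = 17, p = 19
c, n = (c + p, n - c)  # -> c = 25, n = 11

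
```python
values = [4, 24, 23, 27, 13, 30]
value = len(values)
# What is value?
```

Trace (tracking value):
values = [4, 24, 23, 27, 13, 30]  # -> values = [4, 24, 23, 27, 13, 30]
value = len(values)  # -> value = 6

Answer: 6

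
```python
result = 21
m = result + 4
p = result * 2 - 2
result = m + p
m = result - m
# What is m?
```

Trace (tracking m):
result = 21  # -> result = 21
m = result + 4  # -> m = 25
p = result * 2 - 2  # -> p = 40
result = m + p  # -> result = 65
m = result - m  # -> m = 40

Answer: 40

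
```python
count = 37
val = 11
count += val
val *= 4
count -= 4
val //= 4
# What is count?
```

Answer: 44

Derivation:
Trace (tracking count):
count = 37  # -> count = 37
val = 11  # -> val = 11
count += val  # -> count = 48
val *= 4  # -> val = 44
count -= 4  # -> count = 44
val //= 4  # -> val = 11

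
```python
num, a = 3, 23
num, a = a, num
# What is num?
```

Trace (tracking num):
num, a = (3, 23)  # -> num = 3, a = 23
num, a = (a, num)  # -> num = 23, a = 3

Answer: 23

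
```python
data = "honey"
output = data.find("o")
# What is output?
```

Answer: 1

Derivation:
Trace (tracking output):
data = 'honey'  # -> data = 'honey'
output = data.find('o')  # -> output = 1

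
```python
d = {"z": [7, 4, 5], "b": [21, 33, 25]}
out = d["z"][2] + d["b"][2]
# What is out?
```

Trace (tracking out):
d = {'z': [7, 4, 5], 'b': [21, 33, 25]}  # -> d = {'z': [7, 4, 5], 'b': [21, 33, 25]}
out = d['z'][2] + d['b'][2]  # -> out = 30

Answer: 30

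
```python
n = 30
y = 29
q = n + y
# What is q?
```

Trace (tracking q):
n = 30  # -> n = 30
y = 29  # -> y = 29
q = n + y  # -> q = 59

Answer: 59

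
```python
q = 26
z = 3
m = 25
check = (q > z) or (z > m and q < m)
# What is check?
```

Trace (tracking check):
q = 26  # -> q = 26
z = 3  # -> z = 3
m = 25  # -> m = 25
check = q > z or (z > m and q < m)  # -> check = True

Answer: True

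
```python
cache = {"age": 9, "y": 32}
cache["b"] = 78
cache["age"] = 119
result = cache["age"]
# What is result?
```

Trace (tracking result):
cache = {'age': 9, 'y': 32}  # -> cache = {'age': 9, 'y': 32}
cache['b'] = 78  # -> cache = {'age': 9, 'y': 32, 'b': 78}
cache['age'] = 119  # -> cache = {'age': 119, 'y': 32, 'b': 78}
result = cache['age']  # -> result = 119

Answer: 119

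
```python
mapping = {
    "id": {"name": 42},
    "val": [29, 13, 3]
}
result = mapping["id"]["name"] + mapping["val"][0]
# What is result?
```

Trace (tracking result):
mapping = {'id': {'name': 42}, 'val': [29, 13, 3]}  # -> mapping = {'id': {'name': 42}, 'val': [29, 13, 3]}
result = mapping['id']['name'] + mapping['val'][0]  # -> result = 71

Answer: 71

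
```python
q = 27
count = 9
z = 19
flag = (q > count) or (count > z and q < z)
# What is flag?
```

Trace (tracking flag):
q = 27  # -> q = 27
count = 9  # -> count = 9
z = 19  # -> z = 19
flag = q > count or (count > z and q < z)  # -> flag = True

Answer: True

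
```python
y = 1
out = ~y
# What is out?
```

Trace (tracking out):
y = 1  # -> y = 1
out = ~y  # -> out = -2

Answer: -2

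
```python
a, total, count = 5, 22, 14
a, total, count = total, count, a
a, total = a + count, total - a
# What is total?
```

Trace (tracking total):
a, total, count = (5, 22, 14)  # -> a = 5, total = 22, count = 14
a, total, count = (total, count, a)  # -> a = 22, total = 14, count = 5
a, total = (a + count, total - a)  # -> a = 27, total = -8

Answer: -8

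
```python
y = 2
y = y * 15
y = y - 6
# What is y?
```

Trace (tracking y):
y = 2  # -> y = 2
y = y * 15  # -> y = 30
y = y - 6  # -> y = 24

Answer: 24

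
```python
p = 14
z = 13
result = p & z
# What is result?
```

Trace (tracking result):
p = 14  # -> p = 14
z = 13  # -> z = 13
result = p & z  # -> result = 12

Answer: 12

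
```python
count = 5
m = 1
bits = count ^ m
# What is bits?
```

Answer: 4

Derivation:
Trace (tracking bits):
count = 5  # -> count = 5
m = 1  # -> m = 1
bits = count ^ m  # -> bits = 4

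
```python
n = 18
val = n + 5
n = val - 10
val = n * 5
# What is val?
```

Answer: 65

Derivation:
Trace (tracking val):
n = 18  # -> n = 18
val = n + 5  # -> val = 23
n = val - 10  # -> n = 13
val = n * 5  # -> val = 65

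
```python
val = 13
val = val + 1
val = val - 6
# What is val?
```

Answer: 8

Derivation:
Trace (tracking val):
val = 13  # -> val = 13
val = val + 1  # -> val = 14
val = val - 6  # -> val = 8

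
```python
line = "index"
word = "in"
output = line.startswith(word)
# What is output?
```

Trace (tracking output):
line = 'index'  # -> line = 'index'
word = 'in'  # -> word = 'in'
output = line.startswith(word)  # -> output = True

Answer: True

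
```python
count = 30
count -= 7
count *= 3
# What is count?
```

Trace (tracking count):
count = 30  # -> count = 30
count -= 7  # -> count = 23
count *= 3  # -> count = 69

Answer: 69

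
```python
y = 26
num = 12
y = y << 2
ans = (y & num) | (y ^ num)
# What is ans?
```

Answer: 108

Derivation:
Trace (tracking ans):
y = 26  # -> y = 26
num = 12  # -> num = 12
y = y << 2  # -> y = 104
ans = y & num | y ^ num  # -> ans = 108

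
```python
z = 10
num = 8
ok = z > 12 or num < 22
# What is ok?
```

Answer: True

Derivation:
Trace (tracking ok):
z = 10  # -> z = 10
num = 8  # -> num = 8
ok = z > 12 or num < 22  # -> ok = True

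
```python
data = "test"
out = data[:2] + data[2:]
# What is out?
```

Trace (tracking out):
data = 'test'  # -> data = 'test'
out = data[:2] + data[2:]  # -> out = 'test'

Answer: 'test'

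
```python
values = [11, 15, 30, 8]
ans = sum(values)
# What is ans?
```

Answer: 64

Derivation:
Trace (tracking ans):
values = [11, 15, 30, 8]  # -> values = [11, 15, 30, 8]
ans = sum(values)  # -> ans = 64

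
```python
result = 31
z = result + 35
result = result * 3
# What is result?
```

Trace (tracking result):
result = 31  # -> result = 31
z = result + 35  # -> z = 66
result = result * 3  # -> result = 93

Answer: 93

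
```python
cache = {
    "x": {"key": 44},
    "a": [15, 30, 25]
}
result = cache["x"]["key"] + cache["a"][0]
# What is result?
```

Trace (tracking result):
cache = {'x': {'key': 44}, 'a': [15, 30, 25]}  # -> cache = {'x': {'key': 44}, 'a': [15, 30, 25]}
result = cache['x']['key'] + cache['a'][0]  # -> result = 59

Answer: 59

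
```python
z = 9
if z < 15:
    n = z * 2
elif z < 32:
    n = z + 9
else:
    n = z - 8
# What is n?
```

Trace (tracking n):
z = 9  # -> z = 9
if z < 15:  # condition is True
    n = z * 2  # -> n = 18

Answer: 18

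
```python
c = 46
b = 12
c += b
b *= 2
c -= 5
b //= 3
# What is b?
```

Answer: 8

Derivation:
Trace (tracking b):
c = 46  # -> c = 46
b = 12  # -> b = 12
c += b  # -> c = 58
b *= 2  # -> b = 24
c -= 5  # -> c = 53
b //= 3  # -> b = 8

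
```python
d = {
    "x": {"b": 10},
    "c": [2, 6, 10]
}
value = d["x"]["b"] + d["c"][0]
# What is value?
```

Trace (tracking value):
d = {'x': {'b': 10}, 'c': [2, 6, 10]}  # -> d = {'x': {'b': 10}, 'c': [2, 6, 10]}
value = d['x']['b'] + d['c'][0]  # -> value = 12

Answer: 12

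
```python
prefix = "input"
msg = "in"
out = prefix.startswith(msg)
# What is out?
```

Trace (tracking out):
prefix = 'input'  # -> prefix = 'input'
msg = 'in'  # -> msg = 'in'
out = prefix.startswith(msg)  # -> out = True

Answer: True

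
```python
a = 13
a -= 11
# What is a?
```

Answer: 2

Derivation:
Trace (tracking a):
a = 13  # -> a = 13
a -= 11  # -> a = 2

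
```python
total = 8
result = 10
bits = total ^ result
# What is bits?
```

Answer: 2

Derivation:
Trace (tracking bits):
total = 8  # -> total = 8
result = 10  # -> result = 10
bits = total ^ result  # -> bits = 2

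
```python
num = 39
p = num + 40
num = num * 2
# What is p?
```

Trace (tracking p):
num = 39  # -> num = 39
p = num + 40  # -> p = 79
num = num * 2  # -> num = 78

Answer: 79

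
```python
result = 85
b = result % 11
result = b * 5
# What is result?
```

Trace (tracking result):
result = 85  # -> result = 85
b = result % 11  # -> b = 8
result = b * 5  # -> result = 40

Answer: 40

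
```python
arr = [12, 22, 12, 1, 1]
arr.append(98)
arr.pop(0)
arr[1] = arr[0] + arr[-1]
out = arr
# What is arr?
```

Trace (tracking arr):
arr = [12, 22, 12, 1, 1]  # -> arr = [12, 22, 12, 1, 1]
arr.append(98)  # -> arr = [12, 22, 12, 1, 1, 98]
arr.pop(0)  # -> arr = [22, 12, 1, 1, 98]
arr[1] = arr[0] + arr[-1]  # -> arr = [22, 120, 1, 1, 98]
out = arr  # -> out = [22, 120, 1, 1, 98]

Answer: [22, 120, 1, 1, 98]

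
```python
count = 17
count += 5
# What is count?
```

Answer: 22

Derivation:
Trace (tracking count):
count = 17  # -> count = 17
count += 5  # -> count = 22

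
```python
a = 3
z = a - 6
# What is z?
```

Trace (tracking z):
a = 3  # -> a = 3
z = a - 6  # -> z = -3

Answer: -3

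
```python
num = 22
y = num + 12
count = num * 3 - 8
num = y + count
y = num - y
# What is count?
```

Answer: 58

Derivation:
Trace (tracking count):
num = 22  # -> num = 22
y = num + 12  # -> y = 34
count = num * 3 - 8  # -> count = 58
num = y + count  # -> num = 92
y = num - y  # -> y = 58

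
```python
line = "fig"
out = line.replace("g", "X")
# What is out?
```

Answer: 'fiX'

Derivation:
Trace (tracking out):
line = 'fig'  # -> line = 'fig'
out = line.replace('g', 'X')  # -> out = 'fiX'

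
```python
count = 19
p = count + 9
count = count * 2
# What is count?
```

Trace (tracking count):
count = 19  # -> count = 19
p = count + 9  # -> p = 28
count = count * 2  # -> count = 38

Answer: 38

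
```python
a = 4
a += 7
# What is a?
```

Trace (tracking a):
a = 4  # -> a = 4
a += 7  # -> a = 11

Answer: 11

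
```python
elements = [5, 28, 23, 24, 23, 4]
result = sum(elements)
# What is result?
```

Answer: 107

Derivation:
Trace (tracking result):
elements = [5, 28, 23, 24, 23, 4]  # -> elements = [5, 28, 23, 24, 23, 4]
result = sum(elements)  # -> result = 107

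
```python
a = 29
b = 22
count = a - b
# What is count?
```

Trace (tracking count):
a = 29  # -> a = 29
b = 22  # -> b = 22
count = a - b  # -> count = 7

Answer: 7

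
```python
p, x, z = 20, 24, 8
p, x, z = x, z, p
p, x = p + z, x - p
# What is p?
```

Trace (tracking p):
p, x, z = (20, 24, 8)  # -> p = 20, x = 24, z = 8
p, x, z = (x, z, p)  # -> p = 24, x = 8, z = 20
p, x = (p + z, x - p)  # -> p = 44, x = -16

Answer: 44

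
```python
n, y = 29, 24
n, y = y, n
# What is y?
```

Trace (tracking y):
n, y = (29, 24)  # -> n = 29, y = 24
n, y = (y, n)  # -> n = 24, y = 29

Answer: 29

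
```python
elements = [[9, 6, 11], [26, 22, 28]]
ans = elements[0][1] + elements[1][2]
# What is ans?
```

Trace (tracking ans):
elements = [[9, 6, 11], [26, 22, 28]]  # -> elements = [[9, 6, 11], [26, 22, 28]]
ans = elements[0][1] + elements[1][2]  # -> ans = 34

Answer: 34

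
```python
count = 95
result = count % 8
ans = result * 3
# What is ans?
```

Answer: 21

Derivation:
Trace (tracking ans):
count = 95  # -> count = 95
result = count % 8  # -> result = 7
ans = result * 3  # -> ans = 21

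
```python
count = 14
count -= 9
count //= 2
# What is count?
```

Trace (tracking count):
count = 14  # -> count = 14
count -= 9  # -> count = 5
count //= 2  # -> count = 2

Answer: 2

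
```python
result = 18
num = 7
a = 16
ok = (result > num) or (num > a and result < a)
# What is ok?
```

Answer: True

Derivation:
Trace (tracking ok):
result = 18  # -> result = 18
num = 7  # -> num = 7
a = 16  # -> a = 16
ok = result > num or (num > a and result < a)  # -> ok = True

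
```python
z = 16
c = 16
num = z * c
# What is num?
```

Trace (tracking num):
z = 16  # -> z = 16
c = 16  # -> c = 16
num = z * c  # -> num = 256

Answer: 256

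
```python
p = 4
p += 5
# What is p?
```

Answer: 9

Derivation:
Trace (tracking p):
p = 4  # -> p = 4
p += 5  # -> p = 9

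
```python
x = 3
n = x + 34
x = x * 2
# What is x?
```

Trace (tracking x):
x = 3  # -> x = 3
n = x + 34  # -> n = 37
x = x * 2  # -> x = 6

Answer: 6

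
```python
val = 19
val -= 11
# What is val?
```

Answer: 8

Derivation:
Trace (tracking val):
val = 19  # -> val = 19
val -= 11  # -> val = 8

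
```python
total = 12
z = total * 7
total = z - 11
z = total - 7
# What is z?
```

Trace (tracking z):
total = 12  # -> total = 12
z = total * 7  # -> z = 84
total = z - 11  # -> total = 73
z = total - 7  # -> z = 66

Answer: 66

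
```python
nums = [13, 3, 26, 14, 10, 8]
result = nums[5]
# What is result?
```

Answer: 8

Derivation:
Trace (tracking result):
nums = [13, 3, 26, 14, 10, 8]  # -> nums = [13, 3, 26, 14, 10, 8]
result = nums[5]  # -> result = 8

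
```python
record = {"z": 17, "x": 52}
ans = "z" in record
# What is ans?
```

Trace (tracking ans):
record = {'z': 17, 'x': 52}  # -> record = {'z': 17, 'x': 52}
ans = 'z' in record  # -> ans = True

Answer: True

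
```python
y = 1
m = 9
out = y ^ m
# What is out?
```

Answer: 8

Derivation:
Trace (tracking out):
y = 1  # -> y = 1
m = 9  # -> m = 9
out = y ^ m  # -> out = 8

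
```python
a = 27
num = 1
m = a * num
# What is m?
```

Answer: 27

Derivation:
Trace (tracking m):
a = 27  # -> a = 27
num = 1  # -> num = 1
m = a * num  # -> m = 27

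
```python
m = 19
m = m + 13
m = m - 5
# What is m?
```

Answer: 27

Derivation:
Trace (tracking m):
m = 19  # -> m = 19
m = m + 13  # -> m = 32
m = m - 5  # -> m = 27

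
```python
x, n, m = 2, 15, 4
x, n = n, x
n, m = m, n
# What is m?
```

Trace (tracking m):
x, n, m = (2, 15, 4)  # -> x = 2, n = 15, m = 4
x, n = (n, x)  # -> x = 15, n = 2
n, m = (m, n)  # -> n = 4, m = 2

Answer: 2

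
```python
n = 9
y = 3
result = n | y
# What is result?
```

Answer: 11

Derivation:
Trace (tracking result):
n = 9  # -> n = 9
y = 3  # -> y = 3
result = n | y  # -> result = 11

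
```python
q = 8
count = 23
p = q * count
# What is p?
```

Answer: 184

Derivation:
Trace (tracking p):
q = 8  # -> q = 8
count = 23  # -> count = 23
p = q * count  # -> p = 184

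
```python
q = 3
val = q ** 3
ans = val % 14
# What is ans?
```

Answer: 13

Derivation:
Trace (tracking ans):
q = 3  # -> q = 3
val = q ** 3  # -> val = 27
ans = val % 14  # -> ans = 13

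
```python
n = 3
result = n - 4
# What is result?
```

Answer: -1

Derivation:
Trace (tracking result):
n = 3  # -> n = 3
result = n - 4  # -> result = -1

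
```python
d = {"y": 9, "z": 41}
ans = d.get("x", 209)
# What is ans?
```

Answer: 209

Derivation:
Trace (tracking ans):
d = {'y': 9, 'z': 41}  # -> d = {'y': 9, 'z': 41}
ans = d.get('x', 209)  # -> ans = 209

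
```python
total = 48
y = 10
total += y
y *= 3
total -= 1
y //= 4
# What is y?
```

Answer: 7

Derivation:
Trace (tracking y):
total = 48  # -> total = 48
y = 10  # -> y = 10
total += y  # -> total = 58
y *= 3  # -> y = 30
total -= 1  # -> total = 57
y //= 4  # -> y = 7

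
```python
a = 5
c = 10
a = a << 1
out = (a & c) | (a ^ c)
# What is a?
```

Trace (tracking a):
a = 5  # -> a = 5
c = 10  # -> c = 10
a = a << 1  # -> a = 10
out = a & c | a ^ c  # -> out = 10

Answer: 10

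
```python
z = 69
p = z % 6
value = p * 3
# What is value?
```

Trace (tracking value):
z = 69  # -> z = 69
p = z % 6  # -> p = 3
value = p * 3  # -> value = 9

Answer: 9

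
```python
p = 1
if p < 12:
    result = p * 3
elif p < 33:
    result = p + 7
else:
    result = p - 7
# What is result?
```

Answer: 3

Derivation:
Trace (tracking result):
p = 1  # -> p = 1
if p < 12:  # condition is True
    result = p * 3  # -> result = 3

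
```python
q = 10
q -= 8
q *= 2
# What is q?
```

Answer: 4

Derivation:
Trace (tracking q):
q = 10  # -> q = 10
q -= 8  # -> q = 2
q *= 2  # -> q = 4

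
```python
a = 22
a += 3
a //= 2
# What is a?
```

Trace (tracking a):
a = 22  # -> a = 22
a += 3  # -> a = 25
a //= 2  # -> a = 12

Answer: 12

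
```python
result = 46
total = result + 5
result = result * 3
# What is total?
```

Answer: 51

Derivation:
Trace (tracking total):
result = 46  # -> result = 46
total = result + 5  # -> total = 51
result = result * 3  # -> result = 138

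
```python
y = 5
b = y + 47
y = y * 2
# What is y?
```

Trace (tracking y):
y = 5  # -> y = 5
b = y + 47  # -> b = 52
y = y * 2  # -> y = 10

Answer: 10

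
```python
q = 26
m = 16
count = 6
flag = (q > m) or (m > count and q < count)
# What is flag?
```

Trace (tracking flag):
q = 26  # -> q = 26
m = 16  # -> m = 16
count = 6  # -> count = 6
flag = q > m or (m > count and q < count)  # -> flag = True

Answer: True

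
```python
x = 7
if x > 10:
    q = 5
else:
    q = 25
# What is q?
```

Trace (tracking q):
x = 7  # -> x = 7
if x > 10:  # condition is False
else:
    q = 25  # -> q = 25

Answer: 25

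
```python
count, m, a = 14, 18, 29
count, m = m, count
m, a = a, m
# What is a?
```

Answer: 14

Derivation:
Trace (tracking a):
count, m, a = (14, 18, 29)  # -> count = 14, m = 18, a = 29
count, m = (m, count)  # -> count = 18, m = 14
m, a = (a, m)  # -> m = 29, a = 14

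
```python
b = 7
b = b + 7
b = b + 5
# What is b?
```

Trace (tracking b):
b = 7  # -> b = 7
b = b + 7  # -> b = 14
b = b + 5  # -> b = 19

Answer: 19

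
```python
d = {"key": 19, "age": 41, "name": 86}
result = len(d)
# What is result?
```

Answer: 3

Derivation:
Trace (tracking result):
d = {'key': 19, 'age': 41, 'name': 86}  # -> d = {'key': 19, 'age': 41, 'name': 86}
result = len(d)  # -> result = 3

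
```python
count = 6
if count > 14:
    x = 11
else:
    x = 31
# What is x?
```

Trace (tracking x):
count = 6  # -> count = 6
if count > 14:  # condition is False
else:
    x = 31  # -> x = 31

Answer: 31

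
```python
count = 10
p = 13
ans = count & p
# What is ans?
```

Trace (tracking ans):
count = 10  # -> count = 10
p = 13  # -> p = 13
ans = count & p  # -> ans = 8

Answer: 8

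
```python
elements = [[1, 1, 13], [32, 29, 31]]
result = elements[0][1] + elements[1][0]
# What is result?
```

Trace (tracking result):
elements = [[1, 1, 13], [32, 29, 31]]  # -> elements = [[1, 1, 13], [32, 29, 31]]
result = elements[0][1] + elements[1][0]  # -> result = 33

Answer: 33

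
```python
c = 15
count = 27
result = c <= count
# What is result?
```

Answer: True

Derivation:
Trace (tracking result):
c = 15  # -> c = 15
count = 27  # -> count = 27
result = c <= count  # -> result = True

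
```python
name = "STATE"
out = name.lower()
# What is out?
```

Answer: 'state'

Derivation:
Trace (tracking out):
name = 'STATE'  # -> name = 'STATE'
out = name.lower()  # -> out = 'state'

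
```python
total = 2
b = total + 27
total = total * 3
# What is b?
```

Trace (tracking b):
total = 2  # -> total = 2
b = total + 27  # -> b = 29
total = total * 3  # -> total = 6

Answer: 29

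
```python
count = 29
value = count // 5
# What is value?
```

Trace (tracking value):
count = 29  # -> count = 29
value = count // 5  # -> value = 5

Answer: 5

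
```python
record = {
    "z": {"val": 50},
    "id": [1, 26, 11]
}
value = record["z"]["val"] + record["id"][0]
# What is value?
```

Trace (tracking value):
record = {'z': {'val': 50}, 'id': [1, 26, 11]}  # -> record = {'z': {'val': 50}, 'id': [1, 26, 11]}
value = record['z']['val'] + record['id'][0]  # -> value = 51

Answer: 51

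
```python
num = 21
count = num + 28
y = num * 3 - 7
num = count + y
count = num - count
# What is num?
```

Trace (tracking num):
num = 21  # -> num = 21
count = num + 28  # -> count = 49
y = num * 3 - 7  # -> y = 56
num = count + y  # -> num = 105
count = num - count  # -> count = 56

Answer: 105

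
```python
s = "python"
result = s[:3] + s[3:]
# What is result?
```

Trace (tracking result):
s = 'python'  # -> s = 'python'
result = s[:3] + s[3:]  # -> result = 'python'

Answer: 'python'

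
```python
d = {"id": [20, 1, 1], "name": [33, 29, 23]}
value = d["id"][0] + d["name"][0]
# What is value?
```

Answer: 53

Derivation:
Trace (tracking value):
d = {'id': [20, 1, 1], 'name': [33, 29, 23]}  # -> d = {'id': [20, 1, 1], 'name': [33, 29, 23]}
value = d['id'][0] + d['name'][0]  # -> value = 53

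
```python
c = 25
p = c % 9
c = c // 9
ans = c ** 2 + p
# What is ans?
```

Answer: 11

Derivation:
Trace (tracking ans):
c = 25  # -> c = 25
p = c % 9  # -> p = 7
c = c // 9  # -> c = 2
ans = c ** 2 + p  # -> ans = 11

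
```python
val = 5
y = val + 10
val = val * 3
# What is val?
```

Answer: 15

Derivation:
Trace (tracking val):
val = 5  # -> val = 5
y = val + 10  # -> y = 15
val = val * 3  # -> val = 15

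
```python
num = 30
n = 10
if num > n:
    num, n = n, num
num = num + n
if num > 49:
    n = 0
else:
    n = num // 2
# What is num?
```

Trace (tracking num):
num = 30  # -> num = 30
n = 10  # -> n = 10
if num > n:  # condition is True
    num, n = (n, num)  # -> num = 10, n = 30
num = num + n  # -> num = 40
if num > 49:  # condition is False
else:
    n = num // 2  # -> n = 20

Answer: 40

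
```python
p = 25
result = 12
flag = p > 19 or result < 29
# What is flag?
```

Trace (tracking flag):
p = 25  # -> p = 25
result = 12  # -> result = 12
flag = p > 19 or result < 29  # -> flag = True

Answer: True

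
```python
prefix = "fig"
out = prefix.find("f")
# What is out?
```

Answer: 0

Derivation:
Trace (tracking out):
prefix = 'fig'  # -> prefix = 'fig'
out = prefix.find('f')  # -> out = 0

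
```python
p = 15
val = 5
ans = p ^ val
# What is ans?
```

Answer: 10

Derivation:
Trace (tracking ans):
p = 15  # -> p = 15
val = 5  # -> val = 5
ans = p ^ val  # -> ans = 10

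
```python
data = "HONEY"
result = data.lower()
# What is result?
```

Trace (tracking result):
data = 'HONEY'  # -> data = 'HONEY'
result = data.lower()  # -> result = 'honey'

Answer: 'honey'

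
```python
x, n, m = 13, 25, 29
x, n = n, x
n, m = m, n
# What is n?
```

Answer: 29

Derivation:
Trace (tracking n):
x, n, m = (13, 25, 29)  # -> x = 13, n = 25, m = 29
x, n = (n, x)  # -> x = 25, n = 13
n, m = (m, n)  # -> n = 29, m = 13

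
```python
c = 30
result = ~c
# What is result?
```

Trace (tracking result):
c = 30  # -> c = 30
result = ~c  # -> result = -31

Answer: -31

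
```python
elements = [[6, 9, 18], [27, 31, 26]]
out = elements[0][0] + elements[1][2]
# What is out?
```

Answer: 32

Derivation:
Trace (tracking out):
elements = [[6, 9, 18], [27, 31, 26]]  # -> elements = [[6, 9, 18], [27, 31, 26]]
out = elements[0][0] + elements[1][2]  # -> out = 32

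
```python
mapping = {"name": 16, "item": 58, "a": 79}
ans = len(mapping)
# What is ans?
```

Answer: 3

Derivation:
Trace (tracking ans):
mapping = {'name': 16, 'item': 58, 'a': 79}  # -> mapping = {'name': 16, 'item': 58, 'a': 79}
ans = len(mapping)  # -> ans = 3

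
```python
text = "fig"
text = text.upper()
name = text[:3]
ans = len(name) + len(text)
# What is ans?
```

Trace (tracking ans):
text = 'fig'  # -> text = 'fig'
text = text.upper()  # -> text = 'FIG'
name = text[:3]  # -> name = 'FIG'
ans = len(name) + len(text)  # -> ans = 6

Answer: 6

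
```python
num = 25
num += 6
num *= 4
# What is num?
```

Answer: 124

Derivation:
Trace (tracking num):
num = 25  # -> num = 25
num += 6  # -> num = 31
num *= 4  # -> num = 124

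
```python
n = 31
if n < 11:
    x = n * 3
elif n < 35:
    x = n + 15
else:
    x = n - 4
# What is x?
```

Answer: 46

Derivation:
Trace (tracking x):
n = 31  # -> n = 31
if n < 11:  # condition is False
elif n < 35:  # condition is True
    x = n + 15  # -> x = 46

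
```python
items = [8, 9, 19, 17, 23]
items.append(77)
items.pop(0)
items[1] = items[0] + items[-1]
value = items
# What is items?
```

Trace (tracking items):
items = [8, 9, 19, 17, 23]  # -> items = [8, 9, 19, 17, 23]
items.append(77)  # -> items = [8, 9, 19, 17, 23, 77]
items.pop(0)  # -> items = [9, 19, 17, 23, 77]
items[1] = items[0] + items[-1]  # -> items = [9, 86, 17, 23, 77]
value = items  # -> value = [9, 86, 17, 23, 77]

Answer: [9, 86, 17, 23, 77]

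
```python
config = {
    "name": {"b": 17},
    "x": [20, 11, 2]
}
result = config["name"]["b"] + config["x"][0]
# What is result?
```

Answer: 37

Derivation:
Trace (tracking result):
config = {'name': {'b': 17}, 'x': [20, 11, 2]}  # -> config = {'name': {'b': 17}, 'x': [20, 11, 2]}
result = config['name']['b'] + config['x'][0]  # -> result = 37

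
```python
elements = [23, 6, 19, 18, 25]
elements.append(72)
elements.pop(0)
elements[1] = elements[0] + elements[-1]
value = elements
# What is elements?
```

Trace (tracking elements):
elements = [23, 6, 19, 18, 25]  # -> elements = [23, 6, 19, 18, 25]
elements.append(72)  # -> elements = [23, 6, 19, 18, 25, 72]
elements.pop(0)  # -> elements = [6, 19, 18, 25, 72]
elements[1] = elements[0] + elements[-1]  # -> elements = [6, 78, 18, 25, 72]
value = elements  # -> value = [6, 78, 18, 25, 72]

Answer: [6, 78, 18, 25, 72]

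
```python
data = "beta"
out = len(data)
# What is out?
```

Answer: 4

Derivation:
Trace (tracking out):
data = 'beta'  # -> data = 'beta'
out = len(data)  # -> out = 4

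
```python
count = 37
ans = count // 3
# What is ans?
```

Trace (tracking ans):
count = 37  # -> count = 37
ans = count // 3  # -> ans = 12

Answer: 12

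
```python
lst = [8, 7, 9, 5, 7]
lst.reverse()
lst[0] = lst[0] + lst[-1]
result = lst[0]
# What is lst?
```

Answer: [15, 5, 9, 7, 8]

Derivation:
Trace (tracking lst):
lst = [8, 7, 9, 5, 7]  # -> lst = [8, 7, 9, 5, 7]
lst.reverse()  # -> lst = [7, 5, 9, 7, 8]
lst[0] = lst[0] + lst[-1]  # -> lst = [15, 5, 9, 7, 8]
result = lst[0]  # -> result = 15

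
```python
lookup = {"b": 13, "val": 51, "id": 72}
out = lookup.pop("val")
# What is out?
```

Answer: 51

Derivation:
Trace (tracking out):
lookup = {'b': 13, 'val': 51, 'id': 72}  # -> lookup = {'b': 13, 'val': 51, 'id': 72}
out = lookup.pop('val')  # -> out = 51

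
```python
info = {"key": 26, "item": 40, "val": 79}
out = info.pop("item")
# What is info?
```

Trace (tracking info):
info = {'key': 26, 'item': 40, 'val': 79}  # -> info = {'key': 26, 'item': 40, 'val': 79}
out = info.pop('item')  # -> out = 40

Answer: {'key': 26, 'val': 79}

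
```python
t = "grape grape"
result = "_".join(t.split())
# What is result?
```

Answer: 'grape_grape'

Derivation:
Trace (tracking result):
t = 'grape grape'  # -> t = 'grape grape'
result = '_'.join(t.split())  # -> result = 'grape_grape'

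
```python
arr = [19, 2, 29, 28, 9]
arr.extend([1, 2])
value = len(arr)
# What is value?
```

Answer: 7

Derivation:
Trace (tracking value):
arr = [19, 2, 29, 28, 9]  # -> arr = [19, 2, 29, 28, 9]
arr.extend([1, 2])  # -> arr = [19, 2, 29, 28, 9, 1, 2]
value = len(arr)  # -> value = 7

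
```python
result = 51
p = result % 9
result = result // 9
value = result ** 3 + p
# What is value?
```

Answer: 131

Derivation:
Trace (tracking value):
result = 51  # -> result = 51
p = result % 9  # -> p = 6
result = result // 9  # -> result = 5
value = result ** 3 + p  # -> value = 131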